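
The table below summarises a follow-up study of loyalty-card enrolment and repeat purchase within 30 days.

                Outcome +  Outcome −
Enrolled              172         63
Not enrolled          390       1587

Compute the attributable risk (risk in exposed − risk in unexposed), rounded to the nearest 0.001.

0.535

Cells: a = 172, b = 63, c = 390, d = 1587.
Risk in exposed = 172/235 = 0.731915; risk in unexposed = 390/1977 = 0.197269.
Risk difference = 0.731915 − 0.197269 = 0.534646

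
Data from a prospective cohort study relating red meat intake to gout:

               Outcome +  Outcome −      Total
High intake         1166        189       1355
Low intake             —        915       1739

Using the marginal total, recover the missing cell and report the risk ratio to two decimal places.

The missing cell is in the unexposed row: 1739 − 915 = 824.
So a = 1166, b = 189, c = 824, d = 915.
RR = [a/(a+b)] / [c/(c+d)] = (1166/1355) / (824/1739) = 0.86052/0.47384 = 1.81607

1.82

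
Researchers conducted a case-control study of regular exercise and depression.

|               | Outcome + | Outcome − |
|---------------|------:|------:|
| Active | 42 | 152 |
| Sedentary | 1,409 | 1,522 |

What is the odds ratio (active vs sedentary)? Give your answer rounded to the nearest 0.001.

0.298

Cells: a = 42, b = 152, c = 1409, d = 1522.
OR = (a·d)/(b·c) = (42 × 1522) / (152 × 1409) = 63924 / 214168 = 0.29848
Exposure is associated with lower odds of depression (OR = 0.30 < 1).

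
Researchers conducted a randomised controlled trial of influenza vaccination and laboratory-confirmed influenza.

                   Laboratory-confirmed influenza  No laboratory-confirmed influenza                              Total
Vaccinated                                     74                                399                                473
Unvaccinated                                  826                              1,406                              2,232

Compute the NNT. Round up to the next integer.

Risk in treated group = 74/473 = 0.15645; risk in control = 826/2232 = 0.37007.
Absolute risk reduction = 0.37007 − 0.15645 = 0.21362
NNT = 1 / ARR = 1 / 0.21362 = 4.681 → round up → 5

5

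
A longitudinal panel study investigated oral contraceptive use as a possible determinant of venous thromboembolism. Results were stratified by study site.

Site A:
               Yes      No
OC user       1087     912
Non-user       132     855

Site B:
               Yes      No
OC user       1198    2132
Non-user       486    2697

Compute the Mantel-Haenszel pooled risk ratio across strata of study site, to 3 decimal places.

2.805

RR_MH = Σ(aᵢ·n₀ᵢ/nᵢ) / Σ(cᵢ·n₁ᵢ/nᵢ), with n₁ᵢ = aᵢ+bᵢ (exposed), n₀ᵢ = cᵢ+dᵢ (unexposed), nᵢ = n₁ᵢ+n₀ᵢ.
Stratum 1 (Site A): n₁ = 1999, n₀ = 987, n = 2986; a·n₀/n = 1087·987/2986 = 359.2997; c·n₁/n = 132·1999/2986 = 88.3684
Stratum 2 (Site B): n₁ = 3330, n₀ = 3183, n = 6513; a·n₀/n = 1198·3183/6513 = 585.4804; c·n₁/n = 486·3330/6513 = 248.4846
RR_MH = (359.2997 + 585.4804) / (88.3684 + 248.4846) = 944.7802 / 336.8530 = 2.80473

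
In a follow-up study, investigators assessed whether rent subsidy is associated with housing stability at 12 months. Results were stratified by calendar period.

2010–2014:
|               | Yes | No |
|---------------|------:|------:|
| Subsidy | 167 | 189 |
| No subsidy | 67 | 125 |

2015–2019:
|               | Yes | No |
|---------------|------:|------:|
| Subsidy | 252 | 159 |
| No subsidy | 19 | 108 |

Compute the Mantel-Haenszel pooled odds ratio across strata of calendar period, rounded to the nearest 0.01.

3.09

OR_MH = Σ(aᵢdᵢ/nᵢ) / Σ(bᵢcᵢ/nᵢ), where nᵢ is the stratum total.
Stratum 1 (2010–2014): n = 548; a·d/n = 167·125/548 = 38.0931; b·c/n = 189·67/548 = 23.1077
Stratum 2 (2015–2019): n = 538; a·d/n = 252·108/538 = 50.5874; b·c/n = 159·19/538 = 5.6152
OR_MH = (38.0931 + 50.5874) / (23.1077 + 5.6152) = 88.6804 / 28.7229 = 3.08745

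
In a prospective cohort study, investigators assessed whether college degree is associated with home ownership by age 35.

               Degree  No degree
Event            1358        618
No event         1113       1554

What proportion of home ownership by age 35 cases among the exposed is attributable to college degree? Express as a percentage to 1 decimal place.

48.2

Reading the table with exposure as columns: a = 1358 (Degree, case), b = 1113 (Degree, non-case), c = 618 (No degree, case), d = 1554.
Risk in exposed = 1358/2471 = 0.54958; risk in unexposed = 618/2172 = 0.28453.
RR = 0.54958/0.28453 = 1.93152
AR% = (RR − 1)/RR × 100 = (1.93152 − 1)/1.93152 × 100 = 48.2272%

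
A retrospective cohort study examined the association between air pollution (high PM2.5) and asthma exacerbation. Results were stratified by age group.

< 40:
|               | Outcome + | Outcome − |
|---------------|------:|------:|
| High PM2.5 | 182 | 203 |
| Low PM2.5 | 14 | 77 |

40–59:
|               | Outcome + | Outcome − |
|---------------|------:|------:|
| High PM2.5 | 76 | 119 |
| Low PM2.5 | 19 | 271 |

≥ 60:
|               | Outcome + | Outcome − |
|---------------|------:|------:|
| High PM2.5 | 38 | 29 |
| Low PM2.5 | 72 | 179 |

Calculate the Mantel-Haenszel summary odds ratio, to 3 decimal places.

OR_MH = Σ(aᵢdᵢ/nᵢ) / Σ(bᵢcᵢ/nᵢ), where nᵢ is the stratum total.
Stratum 1 (< 40): n = 476; a·d/n = 182·77/476 = 29.4412; b·c/n = 203·14/476 = 5.9706
Stratum 2 (40–59): n = 485; a·d/n = 76·271/485 = 42.4660; b·c/n = 119·19/485 = 4.6619
Stratum 3 (≥ 60): n = 318; a·d/n = 38·179/318 = 21.3899; b·c/n = 29·72/318 = 6.5660
OR_MH = (29.4412 + 42.4660 + 21.3899) / (5.9706 + 4.6619 + 6.5660) = 93.2971 / 17.1985 = 5.42473

5.425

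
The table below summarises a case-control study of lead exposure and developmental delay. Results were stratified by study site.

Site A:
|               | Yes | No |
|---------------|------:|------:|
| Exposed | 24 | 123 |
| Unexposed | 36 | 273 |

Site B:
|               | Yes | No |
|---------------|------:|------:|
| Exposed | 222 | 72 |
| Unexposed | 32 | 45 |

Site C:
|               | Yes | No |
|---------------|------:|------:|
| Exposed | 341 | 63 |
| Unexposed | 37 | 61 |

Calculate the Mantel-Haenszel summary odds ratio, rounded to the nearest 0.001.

4.023

OR_MH = Σ(aᵢdᵢ/nᵢ) / Σ(bᵢcᵢ/nᵢ), where nᵢ is the stratum total.
Stratum 1 (Site A): n = 456; a·d/n = 24·273/456 = 14.3684; b·c/n = 123·36/456 = 9.7105
Stratum 2 (Site B): n = 371; a·d/n = 222·45/371 = 26.9272; b·c/n = 72·32/371 = 6.2102
Stratum 3 (Site C): n = 502; a·d/n = 341·61/502 = 41.4363; b·c/n = 63·37/502 = 4.6434
OR_MH = (14.3684 + 26.9272 + 41.4363) / (9.7105 + 6.2102 + 4.6434) = 82.7319 / 20.5642 = 4.02310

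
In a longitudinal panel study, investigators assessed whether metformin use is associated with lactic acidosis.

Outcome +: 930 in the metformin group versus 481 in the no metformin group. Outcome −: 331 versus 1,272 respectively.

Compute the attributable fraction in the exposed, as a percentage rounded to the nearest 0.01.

62.80

From the description: a = 930, b = 331, c = 481, d = 1272.
Risk in exposed = 930/1261 = 0.73751; risk in unexposed = 481/1753 = 0.27439.
RR = 0.73751/0.27439 = 2.68785
AR% = (RR − 1)/RR × 100 = (2.68785 − 1)/2.68785 × 100 = 62.7955%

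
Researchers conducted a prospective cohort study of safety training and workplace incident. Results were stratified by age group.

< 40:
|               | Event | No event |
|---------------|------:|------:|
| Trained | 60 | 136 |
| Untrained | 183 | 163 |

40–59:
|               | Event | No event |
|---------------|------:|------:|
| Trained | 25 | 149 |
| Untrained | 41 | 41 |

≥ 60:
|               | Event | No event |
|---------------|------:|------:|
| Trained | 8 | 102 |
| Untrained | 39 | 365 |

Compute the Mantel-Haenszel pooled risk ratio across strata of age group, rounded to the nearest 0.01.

0.51

RR_MH = Σ(aᵢ·n₀ᵢ/nᵢ) / Σ(cᵢ·n₁ᵢ/nᵢ), with n₁ᵢ = aᵢ+bᵢ (exposed), n₀ᵢ = cᵢ+dᵢ (unexposed), nᵢ = n₁ᵢ+n₀ᵢ.
Stratum 1 (< 40): n₁ = 196, n₀ = 346, n = 542; a·n₀/n = 60·346/542 = 38.3026; c·n₁/n = 183·196/542 = 66.1771
Stratum 2 (40–59): n₁ = 174, n₀ = 82, n = 256; a·n₀/n = 25·82/256 = 8.0078; c·n₁/n = 41·174/256 = 27.8672
Stratum 3 (≥ 60): n₁ = 110, n₀ = 404, n = 514; a·n₀/n = 8·404/514 = 6.2879; c·n₁/n = 39·110/514 = 8.3463
RR_MH = (38.3026 + 8.0078 + 6.2879) / (66.1771 + 27.8672 + 8.3463) = 52.5983 / 102.3906 = 0.51370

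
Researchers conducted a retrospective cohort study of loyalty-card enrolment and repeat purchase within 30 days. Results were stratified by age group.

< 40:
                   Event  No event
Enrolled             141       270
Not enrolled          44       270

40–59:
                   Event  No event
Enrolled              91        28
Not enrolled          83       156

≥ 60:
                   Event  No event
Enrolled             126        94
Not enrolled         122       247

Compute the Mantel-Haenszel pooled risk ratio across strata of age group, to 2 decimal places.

2.05

RR_MH = Σ(aᵢ·n₀ᵢ/nᵢ) / Σ(cᵢ·n₁ᵢ/nᵢ), with n₁ᵢ = aᵢ+bᵢ (exposed), n₀ᵢ = cᵢ+dᵢ (unexposed), nᵢ = n₁ᵢ+n₀ᵢ.
Stratum 1 (< 40): n₁ = 411, n₀ = 314, n = 725; a·n₀/n = 141·314/725 = 61.0676; c·n₁/n = 44·411/725 = 24.9434
Stratum 2 (40–59): n₁ = 119, n₀ = 239, n = 358; a·n₀/n = 91·239/358 = 60.7514; c·n₁/n = 83·119/358 = 27.5894
Stratum 3 (≥ 60): n₁ = 220, n₀ = 369, n = 589; a·n₀/n = 126·369/589 = 78.9372; c·n₁/n = 122·220/589 = 45.5688
RR_MH = (61.0676 + 60.7514 + 78.9372) / (24.9434 + 27.5894 + 45.5688) = 200.7562 / 98.1016 = 2.04641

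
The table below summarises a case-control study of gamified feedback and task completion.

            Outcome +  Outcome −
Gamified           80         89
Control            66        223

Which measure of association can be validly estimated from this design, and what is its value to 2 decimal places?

3.04

Cells: a = 80, b = 89, c = 66, d = 223.
This is a case-control study: participants were sampled on outcome status, so risks in the source population cannot be estimated directly — relative risk is not valid here. The odds ratio is the appropriate measure.
OR = (a·d)/(b·c) = (80 × 223) / (89 × 66) = 17840 / 5874 = 3.03711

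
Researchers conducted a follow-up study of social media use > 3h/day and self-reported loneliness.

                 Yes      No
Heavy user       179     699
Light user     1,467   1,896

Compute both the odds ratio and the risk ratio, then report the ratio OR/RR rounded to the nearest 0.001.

Cells: a = 179, b = 699, c = 1467, d = 1896.
OR = (179·1896)/(699·1467) = 339384/1025433 = 0.33097
Risk in exposed = 179/878 = 0.20387; risk in unexposed = 1467/3363 = 0.43622; RR = 0.46736
OR/RR = 0.33097 / 0.46736 = 0.70816
The outcome is not rare, so the OR lies further from 1 than the RR.

0.708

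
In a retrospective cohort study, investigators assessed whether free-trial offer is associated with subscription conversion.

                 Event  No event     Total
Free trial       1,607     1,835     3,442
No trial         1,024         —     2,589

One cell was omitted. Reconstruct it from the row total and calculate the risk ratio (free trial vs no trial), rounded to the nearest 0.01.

The missing cell is in the unexposed row: 2589 − 1024 = 1565.
So a = 1607, b = 1835, c = 1024, d = 1565.
RR = [a/(a+b)] / [c/(c+d)] = (1607/3442) / (1024/2589) = 0.46688/0.39552 = 1.18042

1.18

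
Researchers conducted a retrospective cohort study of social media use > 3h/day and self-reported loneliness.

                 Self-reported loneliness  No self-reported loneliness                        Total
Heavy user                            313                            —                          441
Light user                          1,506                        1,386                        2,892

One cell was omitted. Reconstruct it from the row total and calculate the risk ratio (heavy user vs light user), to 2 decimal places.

The missing cell is in the exposed row: 441 − 313 = 128.
So a = 313, b = 128, c = 1506, d = 1386.
RR = [a/(a+b)] / [c/(c+d)] = (313/441) / (1506/2892) = 0.70975/0.52075 = 1.36295

1.36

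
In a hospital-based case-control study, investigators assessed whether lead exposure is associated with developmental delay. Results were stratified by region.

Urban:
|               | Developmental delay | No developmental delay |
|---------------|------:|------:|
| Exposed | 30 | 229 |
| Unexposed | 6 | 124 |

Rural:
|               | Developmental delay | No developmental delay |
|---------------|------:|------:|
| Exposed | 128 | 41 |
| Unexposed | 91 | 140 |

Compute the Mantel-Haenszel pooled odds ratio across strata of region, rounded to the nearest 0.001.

4.227

OR_MH = Σ(aᵢdᵢ/nᵢ) / Σ(bᵢcᵢ/nᵢ), where nᵢ is the stratum total.
Stratum 1 (Urban): n = 389; a·d/n = 30·124/389 = 9.5630; b·c/n = 229·6/389 = 3.5321
Stratum 2 (Rural): n = 400; a·d/n = 128·140/400 = 44.8000; b·c/n = 41·91/400 = 9.3275
OR_MH = (9.5630 + 44.8000) / (3.5321 + 9.3275) = 54.3630 / 12.8596 = 4.22741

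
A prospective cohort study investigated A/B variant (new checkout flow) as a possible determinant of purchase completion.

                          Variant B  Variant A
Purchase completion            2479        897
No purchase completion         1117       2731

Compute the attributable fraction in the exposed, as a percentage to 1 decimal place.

64.1

Reading the table with exposure as columns: a = 2479 (Variant B, case), b = 1117 (Variant B, non-case), c = 897 (Variant A, case), d = 2731.
Risk in exposed = 2479/3596 = 0.68938; risk in unexposed = 897/3628 = 0.24724.
RR = 0.68938/0.24724 = 2.78825
AR% = (RR − 1)/RR × 100 = (2.78825 − 1)/2.78825 × 100 = 64.1352%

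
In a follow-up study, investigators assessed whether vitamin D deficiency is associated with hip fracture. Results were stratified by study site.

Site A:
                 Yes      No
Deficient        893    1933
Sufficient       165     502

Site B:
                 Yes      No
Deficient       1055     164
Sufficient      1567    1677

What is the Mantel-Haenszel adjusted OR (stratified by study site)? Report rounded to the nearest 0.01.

OR_MH = Σ(aᵢdᵢ/nᵢ) / Σ(bᵢcᵢ/nᵢ), where nᵢ is the stratum total.
Stratum 1 (Site A): n = 3493; a·d/n = 893·502/3493 = 128.3384; b·c/n = 1933·165/3493 = 91.3098
Stratum 2 (Site B): n = 4463; a·d/n = 1055·1677/4463 = 396.4228; b·c/n = 164·1567/4463 = 57.5819
OR_MH = (128.3384 + 396.4228) / (91.3098 + 57.5819) = 524.7612 / 148.8917 = 3.52445

3.52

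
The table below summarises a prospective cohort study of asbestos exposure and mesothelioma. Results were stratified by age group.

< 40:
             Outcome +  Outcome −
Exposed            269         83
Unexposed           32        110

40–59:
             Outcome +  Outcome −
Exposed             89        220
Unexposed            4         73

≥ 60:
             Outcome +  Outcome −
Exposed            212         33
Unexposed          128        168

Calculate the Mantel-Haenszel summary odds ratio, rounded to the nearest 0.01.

9.22

OR_MH = Σ(aᵢdᵢ/nᵢ) / Σ(bᵢcᵢ/nᵢ), where nᵢ is the stratum total.
Stratum 1 (< 40): n = 494; a·d/n = 269·110/494 = 59.8988; b·c/n = 83·32/494 = 5.3765
Stratum 2 (40–59): n = 386; a·d/n = 89·73/386 = 16.8316; b·c/n = 220·4/386 = 2.2798
Stratum 3 (≥ 60): n = 541; a·d/n = 212·168/541 = 65.8336; b·c/n = 33·128/541 = 7.8078
OR_MH = (59.8988 + 16.8316 + 65.8336) / (5.3765 + 2.2798 + 7.8078) = 142.5640 / 15.4641 = 9.21905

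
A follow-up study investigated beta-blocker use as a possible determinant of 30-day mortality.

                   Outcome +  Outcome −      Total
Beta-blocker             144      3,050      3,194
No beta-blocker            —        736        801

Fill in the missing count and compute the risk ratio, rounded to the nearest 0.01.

The missing cell is in the unexposed row: 801 − 736 = 65.
So a = 144, b = 3050, c = 65, d = 736.
RR = [a/(a+b)] / [c/(c+d)] = (144/3194) / (65/801) = 0.04508/0.08115 = 0.55558

0.56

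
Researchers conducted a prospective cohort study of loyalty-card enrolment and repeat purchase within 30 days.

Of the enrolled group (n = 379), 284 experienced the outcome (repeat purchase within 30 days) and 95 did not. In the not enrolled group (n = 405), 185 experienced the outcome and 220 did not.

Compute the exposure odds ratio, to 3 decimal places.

From the description: a = 284, b = 95, c = 185, d = 220.
OR = (a·d)/(b·c) = (284 × 220) / (95 × 185) = 62480 / 17575 = 3.55505
The odds of repeat purchase within 30 days are about 3.56 times as high in the enrolled group.

3.555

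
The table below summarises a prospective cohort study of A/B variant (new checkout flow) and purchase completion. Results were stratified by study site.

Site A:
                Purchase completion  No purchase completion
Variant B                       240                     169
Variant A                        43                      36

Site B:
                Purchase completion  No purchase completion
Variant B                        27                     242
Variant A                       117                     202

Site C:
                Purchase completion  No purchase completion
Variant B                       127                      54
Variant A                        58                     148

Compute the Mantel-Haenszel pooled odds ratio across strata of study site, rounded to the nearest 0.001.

OR_MH = Σ(aᵢdᵢ/nᵢ) / Σ(bᵢcᵢ/nᵢ), where nᵢ is the stratum total.
Stratum 1 (Site A): n = 488; a·d/n = 240·36/488 = 17.7049; b·c/n = 169·43/488 = 14.8914
Stratum 2 (Site B): n = 588; a·d/n = 27·202/588 = 9.2755; b·c/n = 242·117/588 = 48.1531
Stratum 3 (Site C): n = 387; a·d/n = 127·148/387 = 48.5685; b·c/n = 54·58/387 = 8.0930
OR_MH = (17.7049 + 9.2755 + 48.5685) / (14.8914 + 48.1531 + 8.0930) = 75.5489 / 71.1375 = 1.06201

1.062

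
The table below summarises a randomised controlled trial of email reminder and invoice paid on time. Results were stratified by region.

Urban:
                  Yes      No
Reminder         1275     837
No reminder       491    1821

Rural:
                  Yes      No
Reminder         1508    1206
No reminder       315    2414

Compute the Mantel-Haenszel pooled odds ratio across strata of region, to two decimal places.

OR_MH = Σ(aᵢdᵢ/nᵢ) / Σ(bᵢcᵢ/nᵢ), where nᵢ is the stratum total.
Stratum 1 (Urban): n = 4424; a·d/n = 1275·1821/4424 = 524.8135; b·c/n = 837·491/4424 = 92.8949
Stratum 2 (Rural): n = 5443; a·d/n = 1508·2414/5443 = 668.8062; b·c/n = 1206·315/5443 = 69.7942
OR_MH = (524.8135 + 668.8062) / (92.8949 + 69.7942) = 1193.6197 / 162.6891 = 7.33681

7.34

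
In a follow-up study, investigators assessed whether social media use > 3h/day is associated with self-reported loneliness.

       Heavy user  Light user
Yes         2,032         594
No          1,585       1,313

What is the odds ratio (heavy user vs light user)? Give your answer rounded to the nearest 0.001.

Reading the table with exposure as columns: a = 2032 (Heavy user, case), b = 1585 (Heavy user, non-case), c = 594 (Light user, case), d = 1313.
OR = (a·d)/(b·c) = (2032 × 1313) / (1585 × 594) = 2668016 / 941490 = 2.83382
The odds of self-reported loneliness are about 2.83 times as high in the heavy user group.

2.834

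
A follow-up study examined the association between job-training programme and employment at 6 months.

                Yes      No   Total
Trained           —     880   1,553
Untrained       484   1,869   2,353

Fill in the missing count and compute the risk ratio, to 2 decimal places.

The missing cell is in the exposed row: 1553 − 880 = 673.
So a = 673, b = 880, c = 484, d = 1869.
RR = [a/(a+b)] / [c/(c+d)] = (673/1553) / (484/2353) = 0.43335/0.20569 = 2.10678

2.11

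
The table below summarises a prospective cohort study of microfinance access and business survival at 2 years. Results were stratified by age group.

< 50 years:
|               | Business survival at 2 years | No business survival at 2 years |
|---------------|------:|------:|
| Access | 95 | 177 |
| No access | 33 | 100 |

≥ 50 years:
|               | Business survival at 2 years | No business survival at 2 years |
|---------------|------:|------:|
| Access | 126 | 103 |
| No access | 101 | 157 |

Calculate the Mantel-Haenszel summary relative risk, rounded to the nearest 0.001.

RR_MH = Σ(aᵢ·n₀ᵢ/nᵢ) / Σ(cᵢ·n₁ᵢ/nᵢ), with n₁ᵢ = aᵢ+bᵢ (exposed), n₀ᵢ = cᵢ+dᵢ (unexposed), nᵢ = n₁ᵢ+n₀ᵢ.
Stratum 1 (< 50 years): n₁ = 272, n₀ = 133, n = 405; a·n₀/n = 95·133/405 = 31.1975; c·n₁/n = 33·272/405 = 22.1630
Stratum 2 (≥ 50 years): n₁ = 229, n₀ = 258, n = 487; a·n₀/n = 126·258/487 = 66.7515; c·n₁/n = 101·229/487 = 47.4928
RR_MH = (31.1975 + 66.7515) / (22.1630 + 47.4928) = 97.9491 / 69.6558 = 1.40619

1.406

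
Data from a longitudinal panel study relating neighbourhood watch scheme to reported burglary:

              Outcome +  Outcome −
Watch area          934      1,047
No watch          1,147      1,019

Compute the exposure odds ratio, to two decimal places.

0.79

Cells: a = 934, b = 1047, c = 1147, d = 1019.
OR = (a·d)/(b·c) = (934 × 1019) / (1047 × 1147) = 951746 / 1200909 = 0.79252
Exposure is associated with lower odds of reported burglary (OR = 0.79 < 1).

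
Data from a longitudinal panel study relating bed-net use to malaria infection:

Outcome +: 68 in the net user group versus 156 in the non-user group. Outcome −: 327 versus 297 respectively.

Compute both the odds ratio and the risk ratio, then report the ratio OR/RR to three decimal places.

From the description: a = 68, b = 327, c = 156, d = 297.
OR = (68·297)/(327·156) = 20196/51012 = 0.39591
Risk in exposed = 68/395 = 0.17215; risk in unexposed = 156/453 = 0.34437; RR = 0.49990
OR/RR = 0.39591 / 0.49990 = 0.79197
The outcome is not rare, so the OR lies further from 1 than the RR.

0.792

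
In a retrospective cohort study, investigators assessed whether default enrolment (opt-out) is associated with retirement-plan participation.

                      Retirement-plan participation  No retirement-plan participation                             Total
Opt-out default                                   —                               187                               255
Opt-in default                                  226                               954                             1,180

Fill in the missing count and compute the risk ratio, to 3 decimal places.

The missing cell is in the exposed row: 255 − 187 = 68.
So a = 68, b = 187, c = 226, d = 954.
RR = [a/(a+b)] / [c/(c+d)] = (68/255) / (226/1180) = 0.26667/0.19153 = 1.39233

1.392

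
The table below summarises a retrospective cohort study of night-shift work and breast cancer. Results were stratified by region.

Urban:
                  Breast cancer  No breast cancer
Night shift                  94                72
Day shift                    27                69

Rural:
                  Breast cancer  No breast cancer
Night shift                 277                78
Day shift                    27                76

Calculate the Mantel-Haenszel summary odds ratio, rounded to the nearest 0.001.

OR_MH = Σ(aᵢdᵢ/nᵢ) / Σ(bᵢcᵢ/nᵢ), where nᵢ is the stratum total.
Stratum 1 (Urban): n = 262; a·d/n = 94·69/262 = 24.7557; b·c/n = 72·27/262 = 7.4198
Stratum 2 (Rural): n = 458; a·d/n = 277·76/458 = 45.9651; b·c/n = 78·27/458 = 4.5983
OR_MH = (24.7557 + 45.9651) / (7.4198 + 4.5983) = 70.7208 / 12.0181 = 5.88452

5.885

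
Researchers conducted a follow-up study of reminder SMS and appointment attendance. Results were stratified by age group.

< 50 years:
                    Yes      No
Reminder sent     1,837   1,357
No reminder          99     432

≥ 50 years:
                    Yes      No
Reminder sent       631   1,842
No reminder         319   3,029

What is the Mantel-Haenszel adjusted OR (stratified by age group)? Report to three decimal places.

OR_MH = Σ(aᵢdᵢ/nᵢ) / Σ(bᵢcᵢ/nᵢ), where nᵢ is the stratum total.
Stratum 1 (< 50 years): n = 3725; a·d/n = 1837·432/3725 = 213.0427; b·c/n = 1357·99/3725 = 36.0652
Stratum 2 (≥ 50 years): n = 5821; a·d/n = 631·3029/5821 = 328.3455; b·c/n = 1842·319/5821 = 100.9445
OR_MH = (213.0427 + 328.3455) / (36.0652 + 100.9445) = 541.3882 / 137.0097 = 3.95146

3.951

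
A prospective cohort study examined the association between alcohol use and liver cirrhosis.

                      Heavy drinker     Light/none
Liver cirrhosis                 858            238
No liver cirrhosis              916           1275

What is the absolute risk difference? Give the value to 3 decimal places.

0.326

Reading the table with exposure as columns: a = 858 (Heavy drinker, case), b = 916 (Heavy drinker, non-case), c = 238 (Light/none, case), d = 1275.
Risk in exposed = 858/1774 = 0.483653; risk in unexposed = 238/1513 = 0.157303.
Risk difference = 0.483653 − 0.157303 = 0.326349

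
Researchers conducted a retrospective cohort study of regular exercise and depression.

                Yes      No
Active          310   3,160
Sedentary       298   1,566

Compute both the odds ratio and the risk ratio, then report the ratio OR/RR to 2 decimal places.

Cells: a = 310, b = 3160, c = 298, d = 1566.
OR = (310·1566)/(3160·298) = 485460/941680 = 0.51553
Risk in exposed = 310/3470 = 0.08934; risk in unexposed = 298/1864 = 0.15987; RR = 0.55881
OR/RR = 0.51553 / 0.55881 = 0.92255
The outcome is not rare, so the OR lies further from 1 than the RR.

0.92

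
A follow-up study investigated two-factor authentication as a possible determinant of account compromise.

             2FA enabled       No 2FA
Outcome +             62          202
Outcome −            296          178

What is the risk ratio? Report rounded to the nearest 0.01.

0.33

Reading the table with exposure as columns: a = 62 (2FA enabled, case), b = 296 (2FA enabled, non-case), c = 202 (No 2FA, case), d = 178.
Risk in exposed = 62/358 = 0.17318; risk in unexposed = 202/380 = 0.53158.
RR = 0.17318 / 0.53158 = 0.32579
The risk is 67% lower among the exposed than among the unexposed.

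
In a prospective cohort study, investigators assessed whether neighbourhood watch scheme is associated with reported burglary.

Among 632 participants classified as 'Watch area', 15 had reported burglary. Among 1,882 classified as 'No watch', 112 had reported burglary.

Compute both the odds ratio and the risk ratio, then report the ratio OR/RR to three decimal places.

From the description: a = 15, b = 617, c = 112, d = 1770.
OR = (15·1770)/(617·112) = 26550/69104 = 0.38420
Risk in exposed = 15/632 = 0.02373; risk in unexposed = 112/1882 = 0.05951; RR = 0.39882
OR/RR = 0.38420 / 0.39882 = 0.96335
The outcome is rare in both groups, so OR ≈ RR (ratio near 1).

0.963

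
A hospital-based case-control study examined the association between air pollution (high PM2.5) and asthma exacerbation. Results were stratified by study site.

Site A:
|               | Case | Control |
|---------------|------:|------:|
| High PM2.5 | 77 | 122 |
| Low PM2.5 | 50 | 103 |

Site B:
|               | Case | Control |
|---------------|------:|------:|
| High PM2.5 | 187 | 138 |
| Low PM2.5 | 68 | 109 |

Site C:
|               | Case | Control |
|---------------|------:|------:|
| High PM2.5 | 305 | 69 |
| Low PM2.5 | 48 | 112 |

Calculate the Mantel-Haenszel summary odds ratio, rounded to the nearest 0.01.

OR_MH = Σ(aᵢdᵢ/nᵢ) / Σ(bᵢcᵢ/nᵢ), where nᵢ is the stratum total.
Stratum 1 (Site A): n = 352; a·d/n = 77·103/352 = 22.5312; b·c/n = 122·50/352 = 17.3295
Stratum 2 (Site B): n = 502; a·d/n = 187·109/502 = 40.6036; b·c/n = 138·68/502 = 18.6932
Stratum 3 (Site C): n = 534; a·d/n = 305·112/534 = 63.9700; b·c/n = 69·48/534 = 6.2022
OR_MH = (22.5312 + 40.6036 + 63.9700) / (17.3295 + 18.6932 + 6.2022) = 127.1049 / 42.2250 = 3.01018

3.01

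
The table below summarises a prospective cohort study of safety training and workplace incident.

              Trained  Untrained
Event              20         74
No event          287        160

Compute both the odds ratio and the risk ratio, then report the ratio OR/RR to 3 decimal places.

Reading the table with exposure as columns: a = 20 (Trained, case), b = 287 (Trained, non-case), c = 74 (Untrained, case), d = 160.
OR = (20·160)/(287·74) = 3200/21238 = 0.15067
Risk in exposed = 20/307 = 0.06515; risk in unexposed = 74/234 = 0.31624; RR = 0.20600
OR/RR = 0.15067 / 0.20600 = 0.73141
The outcome is not rare, so the OR lies further from 1 than the RR.

0.731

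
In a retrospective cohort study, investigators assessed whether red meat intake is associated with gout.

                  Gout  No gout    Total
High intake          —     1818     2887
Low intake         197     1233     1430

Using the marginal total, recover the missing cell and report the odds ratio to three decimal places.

The missing cell is in the exposed row: 2887 − 1818 = 1069.
So a = 1069, b = 1818, c = 197, d = 1233.
OR = (a·d)/(b·c) = (1069 × 1233) / (1818 × 197) = 1318077 / 358146 = 3.68028

3.680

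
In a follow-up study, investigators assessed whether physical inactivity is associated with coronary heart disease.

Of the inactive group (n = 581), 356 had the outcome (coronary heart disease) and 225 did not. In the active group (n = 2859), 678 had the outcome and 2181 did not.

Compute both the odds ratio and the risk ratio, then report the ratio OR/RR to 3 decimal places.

From the description: a = 356, b = 225, c = 678, d = 2181.
OR = (356·2181)/(225·678) = 776436/152550 = 5.08971
Risk in exposed = 356/581 = 0.61274; risk in unexposed = 678/2859 = 0.23715; RR = 2.58380
OR/RR = 5.08971 / 2.58380 = 1.96986
The outcome is not rare, so the OR lies further from 1 than the RR.

1.970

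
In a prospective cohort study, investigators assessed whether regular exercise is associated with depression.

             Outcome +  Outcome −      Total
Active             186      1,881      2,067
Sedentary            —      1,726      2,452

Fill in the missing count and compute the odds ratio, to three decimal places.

The missing cell is in the unexposed row: 2452 − 1726 = 726.
So a = 186, b = 1881, c = 726, d = 1726.
OR = (a·d)/(b·c) = (186 × 1726) / (1881 × 726) = 321036 / 1365606 = 0.23509

0.235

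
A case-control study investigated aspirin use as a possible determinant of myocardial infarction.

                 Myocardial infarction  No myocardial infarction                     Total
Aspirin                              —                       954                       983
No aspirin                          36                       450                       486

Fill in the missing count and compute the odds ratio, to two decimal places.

0.38

The missing cell is in the exposed row: 983 − 954 = 29.
So a = 29, b = 954, c = 36, d = 450.
OR = (a·d)/(b·c) = (29 × 450) / (954 × 36) = 13050 / 34344 = 0.37998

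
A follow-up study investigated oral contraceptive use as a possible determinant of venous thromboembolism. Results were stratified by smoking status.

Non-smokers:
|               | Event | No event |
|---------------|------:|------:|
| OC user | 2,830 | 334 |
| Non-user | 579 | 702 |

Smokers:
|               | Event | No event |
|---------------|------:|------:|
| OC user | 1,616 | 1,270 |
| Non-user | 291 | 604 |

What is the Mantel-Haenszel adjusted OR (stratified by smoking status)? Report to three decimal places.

4.992

OR_MH = Σ(aᵢdᵢ/nᵢ) / Σ(bᵢcᵢ/nᵢ), where nᵢ is the stratum total.
Stratum 1 (Non-smokers): n = 4445; a·d/n = 2830·702/4445 = 446.9426; b·c/n = 334·579/4445 = 43.5064
Stratum 2 (Smokers): n = 3781; a·d/n = 1616·604/3781 = 258.1497; b·c/n = 1270·291/3781 = 97.7440
OR_MH = (446.9426 + 258.1497) / (43.5064 + 97.7440) = 705.0923 / 141.2504 = 4.99179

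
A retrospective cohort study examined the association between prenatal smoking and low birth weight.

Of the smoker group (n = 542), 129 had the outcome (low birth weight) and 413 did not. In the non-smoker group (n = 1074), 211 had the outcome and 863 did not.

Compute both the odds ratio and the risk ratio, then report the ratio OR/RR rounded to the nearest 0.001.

1.055

From the description: a = 129, b = 413, c = 211, d = 863.
OR = (129·863)/(413·211) = 111327/87143 = 1.27752
Risk in exposed = 129/542 = 0.23801; risk in unexposed = 211/1074 = 0.19646; RR = 1.21147
OR/RR = 1.27752 / 1.21147 = 1.05452
The outcome is not rare, so the OR lies further from 1 than the RR.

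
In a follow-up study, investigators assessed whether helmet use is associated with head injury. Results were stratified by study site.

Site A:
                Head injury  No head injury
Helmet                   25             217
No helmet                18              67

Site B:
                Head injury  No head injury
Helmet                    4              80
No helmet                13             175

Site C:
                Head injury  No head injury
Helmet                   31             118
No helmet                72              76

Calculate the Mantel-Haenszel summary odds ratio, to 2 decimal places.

OR_MH = Σ(aᵢdᵢ/nᵢ) / Σ(bᵢcᵢ/nᵢ), where nᵢ is the stratum total.
Stratum 1 (Site A): n = 327; a·d/n = 25·67/327 = 5.1223; b·c/n = 217·18/327 = 11.9450
Stratum 2 (Site B): n = 272; a·d/n = 4·175/272 = 2.5735; b·c/n = 80·13/272 = 3.8235
Stratum 3 (Site C): n = 297; a·d/n = 31·76/297 = 7.9327; b·c/n = 118·72/297 = 28.6061
OR_MH = (5.1223 + 2.5735 + 7.9327) / (11.9450 + 3.8235 + 28.6061) = 15.6285 / 44.3745 = 0.35220

0.35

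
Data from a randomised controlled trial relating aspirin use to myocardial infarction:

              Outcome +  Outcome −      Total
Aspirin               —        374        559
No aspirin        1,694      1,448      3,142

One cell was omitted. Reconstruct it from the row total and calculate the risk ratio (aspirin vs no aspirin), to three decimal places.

The missing cell is in the exposed row: 559 − 374 = 185.
So a = 185, b = 374, c = 1694, d = 1448.
RR = [a/(a+b)] / [c/(c+d)] = (185/559) / (1694/3142) = 0.33095/0.53915 = 0.61384

0.614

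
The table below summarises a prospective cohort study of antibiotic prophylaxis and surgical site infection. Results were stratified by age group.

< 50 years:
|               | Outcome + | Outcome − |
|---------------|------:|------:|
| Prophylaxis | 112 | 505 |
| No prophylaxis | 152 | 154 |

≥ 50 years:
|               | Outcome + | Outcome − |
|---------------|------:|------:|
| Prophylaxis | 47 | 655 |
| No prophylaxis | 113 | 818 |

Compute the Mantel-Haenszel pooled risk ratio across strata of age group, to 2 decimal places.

0.43

RR_MH = Σ(aᵢ·n₀ᵢ/nᵢ) / Σ(cᵢ·n₁ᵢ/nᵢ), with n₁ᵢ = aᵢ+bᵢ (exposed), n₀ᵢ = cᵢ+dᵢ (unexposed), nᵢ = n₁ᵢ+n₀ᵢ.
Stratum 1 (< 50 years): n₁ = 617, n₀ = 306, n = 923; a·n₀/n = 112·306/923 = 37.1311; c·n₁/n = 152·617/923 = 101.6078
Stratum 2 (≥ 50 years): n₁ = 702, n₀ = 931, n = 1633; a·n₀/n = 47·931/1633 = 26.7955; c·n₁/n = 113·702/1633 = 48.5769
RR_MH = (37.1311 + 26.7955) / (101.6078 + 48.5769) = 63.9266 / 150.1847 = 0.42565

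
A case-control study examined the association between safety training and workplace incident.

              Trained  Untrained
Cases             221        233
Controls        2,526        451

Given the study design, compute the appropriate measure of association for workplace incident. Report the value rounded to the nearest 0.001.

0.169

Reading the table with exposure as columns: a = 221 (Trained, case), b = 2526 (Trained, non-case), c = 233 (Untrained, case), d = 451.
This is a case-control study: participants were sampled on outcome status, so risks in the source population cannot be estimated directly — relative risk is not valid here. The odds ratio is the appropriate measure.
OR = (a·d)/(b·c) = (221 × 451) / (2526 × 233) = 99671 / 588558 = 0.16935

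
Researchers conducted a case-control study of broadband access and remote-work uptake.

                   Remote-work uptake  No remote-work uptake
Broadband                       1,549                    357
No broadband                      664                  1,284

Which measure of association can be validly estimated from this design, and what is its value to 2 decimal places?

Cells: a = 1549, b = 357, c = 664, d = 1284.
This is a case-control study: participants were sampled on outcome status, so risks in the source population cannot be estimated directly — relative risk is not valid here. The odds ratio is the appropriate measure.
OR = (a·d)/(b·c) = (1549 × 1284) / (357 × 664) = 1988916 / 237048 = 8.39035

8.39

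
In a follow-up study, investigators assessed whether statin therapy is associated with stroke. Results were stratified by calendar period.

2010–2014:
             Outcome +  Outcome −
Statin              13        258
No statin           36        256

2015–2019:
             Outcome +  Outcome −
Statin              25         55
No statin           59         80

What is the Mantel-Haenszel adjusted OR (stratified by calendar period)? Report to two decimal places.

OR_MH = Σ(aᵢdᵢ/nᵢ) / Σ(bᵢcᵢ/nᵢ), where nᵢ is the stratum total.
Stratum 1 (2010–2014): n = 563; a·d/n = 13·256/563 = 5.9112; b·c/n = 258·36/563 = 16.4973
Stratum 2 (2015–2019): n = 219; a·d/n = 25·80/219 = 9.1324; b·c/n = 55·59/219 = 14.8174
OR_MH = (5.9112 + 9.1324) / (16.4973 + 14.8174) = 15.0436 / 31.3147 = 0.48040

0.48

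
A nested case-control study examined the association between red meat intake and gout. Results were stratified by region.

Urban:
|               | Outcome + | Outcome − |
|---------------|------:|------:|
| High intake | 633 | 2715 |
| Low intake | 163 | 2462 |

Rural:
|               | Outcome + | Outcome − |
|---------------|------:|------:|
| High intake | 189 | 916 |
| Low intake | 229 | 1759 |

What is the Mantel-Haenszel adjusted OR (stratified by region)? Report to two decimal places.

2.60

OR_MH = Σ(aᵢdᵢ/nᵢ) / Σ(bᵢcᵢ/nᵢ), where nᵢ is the stratum total.
Stratum 1 (Urban): n = 5973; a·d/n = 633·2462/5973 = 260.9151; b·c/n = 2715·163/5973 = 74.0909
Stratum 2 (Rural): n = 3093; a·d/n = 189·1759/3093 = 107.4850; b·c/n = 916·229/3093 = 67.8189
OR_MH = (260.9151 + 107.4850) / (74.0909 + 67.8189) = 368.4001 / 141.9099 = 2.59601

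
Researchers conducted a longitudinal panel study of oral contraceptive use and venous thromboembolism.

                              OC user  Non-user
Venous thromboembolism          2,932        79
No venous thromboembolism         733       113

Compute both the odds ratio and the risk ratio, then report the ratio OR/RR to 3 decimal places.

Reading the table with exposure as columns: a = 2932 (OC user, case), b = 733 (OC user, non-case), c = 79 (Non-user, case), d = 113.
OR = (2932·113)/(733·79) = 331316/57907 = 5.72152
Risk in exposed = 2932/3665 = 0.80000; risk in unexposed = 79/192 = 0.41146; RR = 1.94430
OR/RR = 5.72152 / 1.94430 = 2.94271
The outcome is not rare, so the OR lies further from 1 than the RR.

2.943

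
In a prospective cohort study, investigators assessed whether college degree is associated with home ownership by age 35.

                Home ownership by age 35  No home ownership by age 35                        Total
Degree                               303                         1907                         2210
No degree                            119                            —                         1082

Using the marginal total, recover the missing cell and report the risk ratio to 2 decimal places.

1.25

The missing cell is in the unexposed row: 1082 − 119 = 963.
So a = 303, b = 1907, c = 119, d = 963.
RR = [a/(a+b)] / [c/(c+d)] = (303/2210) / (119/1082) = 0.13710/0.10998 = 1.24661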